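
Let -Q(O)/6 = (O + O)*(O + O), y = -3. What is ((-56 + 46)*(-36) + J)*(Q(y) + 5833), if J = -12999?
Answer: -70993263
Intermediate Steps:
Q(O) = -24*O**2 (Q(O) = -6*(O + O)*(O + O) = -6*2*O*2*O = -24*O**2)
((-56 + 46)*(-36) + J)*(Q(y) + 5833) = ((-56 + 46)*(-36) - 12999)*(-24*(-3)**2 + 5833) = (-10*(-36) - 12999)*(-24*9 + 5833) = (360 - 12999)*(-216 + 5833) = -12639*5617 = -70993263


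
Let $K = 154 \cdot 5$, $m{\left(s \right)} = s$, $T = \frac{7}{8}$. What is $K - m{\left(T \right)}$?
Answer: $\frac{6153}{8} \approx 769.13$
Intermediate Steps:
$T = \frac{7}{8}$ ($T = 7 \cdot \frac{1}{8} = \frac{7}{8} \approx 0.875$)
$K = 770$
$K - m{\left(T \right)} = 770 - \frac{7}{8} = \frac{6153}{8}$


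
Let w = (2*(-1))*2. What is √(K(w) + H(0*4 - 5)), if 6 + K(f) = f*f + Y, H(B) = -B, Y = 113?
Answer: 8*√2 ≈ 11.314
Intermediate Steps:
w = -4 (w = -2*2 = -4)
K(f) = 107 + f² (K(f) = -6 + (f*f + 113) = -6 + (f² + 113) = -6 + (113 + f²) = 107 + f²)
√(K(w) + H(0*4 - 5)) = √((107 + (-4)²) - (0*4 - 5)) = √((107 + 16) - (0 - 5)) = √(123 - 1*(-5)) = √(123 + 5) = √128 = 8*√2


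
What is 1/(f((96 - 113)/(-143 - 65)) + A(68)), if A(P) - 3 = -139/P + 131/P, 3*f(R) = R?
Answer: 10608/30865 ≈ 0.34369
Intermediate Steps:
f(R) = R/3
A(P) = 3 - 8/P (A(P) = 3 + (-139/P + 131/P) = 3 - 8/P)
1/(f((96 - 113)/(-143 - 65)) + A(68)) = 1/(((96 - 113)/(-143 - 65))/3 + (3 - 8/68)) = 1/((-17/(-208))/3 + (3 - 8*1/68)) = 1/((-17*(-1/208))/3 + (3 - 2/17)) = 1/((⅓)*(17/208) + 49/17) = 1/(17/624 + 49/17) = 1/(30865/10608) = 10608/30865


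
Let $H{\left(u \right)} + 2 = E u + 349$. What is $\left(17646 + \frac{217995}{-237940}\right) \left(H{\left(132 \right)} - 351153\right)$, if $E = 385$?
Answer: $- \frac{125948259490257}{23794} \approx -5.2933 \cdot 10^{9}$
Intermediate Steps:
$H{\left(u \right)} = 347 + 385 u$ ($H{\left(u \right)} = -2 + \left(385 u + 349\right) = -2 + \left(349 + 385 u\right) = 347 + 385 u$)
$\left(17646 + \frac{217995}{-237940}\right) \left(H{\left(132 \right)} - 351153\right) = \left(17646 + \frac{217995}{-237940}\right) \left(\left(347 + 385 \cdot 132\right) - 351153\right) = \left(17646 + 217995 \left(- \frac{1}{237940}\right)\right) \left(\left(347 + 50820\right) - 351153\right) = \left(17646 - \frac{43599}{47588}\right) \left(51167 - 351153\right) = \frac{839694249}{47588} \left(-299986\right) = - \frac{125948259490257}{23794}$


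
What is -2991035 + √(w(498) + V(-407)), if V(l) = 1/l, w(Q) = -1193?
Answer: -2991035 + 4*I*√12351229/407 ≈ -2.991e+6 + 34.54*I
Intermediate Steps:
-2991035 + √(w(498) + V(-407)) = -2991035 + √(-1193 + 1/(-407)) = -2991035 + √(-1193 - 1/407) = -2991035 + √(-485552/407) = -2991035 + 4*I*√12351229/407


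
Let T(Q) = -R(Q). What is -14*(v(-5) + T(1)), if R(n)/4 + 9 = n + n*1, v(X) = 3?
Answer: -434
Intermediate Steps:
R(n) = -36 + 8*n (R(n) = -36 + 4*(n + n*1) = -36 + 4*(n + n) = -36 + 4*(2*n) = -36 + 8*n)
T(Q) = 36 - 8*Q (T(Q) = -(-36 + 8*Q) = 36 - 8*Q)
-14*(v(-5) + T(1)) = -14*(3 + (36 - 8*1)) = -14*(3 + (36 - 8)) = -14*(3 + 28) = -14*31 = -434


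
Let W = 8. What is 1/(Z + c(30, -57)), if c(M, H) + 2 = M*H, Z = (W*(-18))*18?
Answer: -1/4304 ≈ -0.00023234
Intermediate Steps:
Z = -2592 (Z = (8*(-18))*18 = -144*18 = -2592)
c(M, H) = -2 + H*M (c(M, H) = -2 + M*H = -2 + H*M)
1/(Z + c(30, -57)) = 1/(-2592 + (-2 - 57*30)) = 1/(-2592 + (-2 - 1710)) = 1/(-2592 - 1712) = 1/(-4304) = -1/4304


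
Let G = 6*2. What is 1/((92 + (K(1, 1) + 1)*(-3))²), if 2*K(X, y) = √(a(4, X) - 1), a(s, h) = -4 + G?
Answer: 4/(178 - 3*√7)² ≈ 0.00013831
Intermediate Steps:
G = 12
a(s, h) = 8 (a(s, h) = -4 + 12 = 8)
K(X, y) = √7/2 (K(X, y) = √(8 - 1)/2 = √7/2)
1/((92 + (K(1, 1) + 1)*(-3))²) = 1/((92 + (√7/2 + 1)*(-3))²) = 1/((92 + (1 + √7/2)*(-3))²) = 1/((92 + (-3 - 3*√7/2))²) = 1/((89 - 3*√7/2)²) = (89 - 3*√7/2)⁻²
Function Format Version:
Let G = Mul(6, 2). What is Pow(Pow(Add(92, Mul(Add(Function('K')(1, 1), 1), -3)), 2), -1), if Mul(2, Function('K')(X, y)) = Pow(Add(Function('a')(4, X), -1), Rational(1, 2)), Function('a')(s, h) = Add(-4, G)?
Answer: Mul(4, Pow(Add(178, Mul(-3, Pow(7, Rational(1, 2)))), -2)) ≈ 0.00013831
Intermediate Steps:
G = 12
Function('a')(s, h) = 8 (Function('a')(s, h) = Add(-4, 12) = 8)
Function('K')(X, y) = Mul(Rational(1, 2), Pow(7, Rational(1, 2))) (Function('K')(X, y) = Mul(Rational(1, 2), Pow(Add(8, -1), Rational(1, 2))) = Mul(Rational(1, 2), Pow(7, Rational(1, 2))))
Pow(Pow(Add(92, Mul(Add(Function('K')(1, 1), 1), -3)), 2), -1) = Pow(Pow(Add(92, Mul(Add(Mul(Rational(1, 2), Pow(7, Rational(1, 2))), 1), -3)), 2), -1) = Pow(Pow(Add(92, Mul(Add(1, Mul(Rational(1, 2), Pow(7, Rational(1, 2)))), -3)), 2), -1) = Pow(Pow(Add(92, Add(-3, Mul(Rational(-3, 2), Pow(7, Rational(1, 2))))), 2), -1) = Pow(Pow(Add(89, Mul(Rational(-3, 2), Pow(7, Rational(1, 2)))), 2), -1) = Pow(Add(89, Mul(Rational(-3, 2), Pow(7, Rational(1, 2)))), -2)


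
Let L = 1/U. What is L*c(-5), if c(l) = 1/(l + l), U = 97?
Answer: -1/970 ≈ -0.0010309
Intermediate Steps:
c(l) = 1/(2*l)
L = 1/97 ≈ 0.010309
L*c(-5) = ((1/2)/(-5))/97 = ((1/2)*(-1/5))/97 = (1/97)*(-1/10) = -1/970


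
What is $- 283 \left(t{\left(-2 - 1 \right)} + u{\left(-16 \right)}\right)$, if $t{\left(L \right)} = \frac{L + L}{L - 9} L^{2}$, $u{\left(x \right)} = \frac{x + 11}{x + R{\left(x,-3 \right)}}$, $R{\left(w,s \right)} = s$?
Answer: $- \frac{51223}{38} \approx -1348.0$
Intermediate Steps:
$u{\left(x \right)} = \frac{11 + x}{-3 + x}$ ($u{\left(x \right)} = \frac{x + 11}{x - 3} = \frac{11 + x}{-3 + x}$)
$t{\left(L \right)} = \frac{2 L^{3}}{-9 + L}$ ($t{\left(L \right)} = \frac{2 L}{-9 + L} L^{2} = \frac{2 L^{3}}{-9 + L}$)
$- 283 \left(t{\left(-2 - 1 \right)} + u{\left(-16 \right)}\right) = - 283 \left(\frac{2 \left(-2 - 1\right)^{3}}{-9 - 3} + \frac{11 - 16}{-3 - 16}\right) = - 283 \left(\frac{2 \left(-2 - 1\right)^{3}}{-9 - 3} + \frac{1}{-19} \left(-5\right)\right) = - 283 \left(\frac{2 \left(-3\right)^{3}}{-9 - 3} - - \frac{5}{19}\right) = - 283 \left(2 \left(-27\right) \frac{1}{-12} + \frac{5}{19}\right) = - 283 \left(2 \left(-27\right) \left(- \frac{1}{12}\right) + \frac{5}{19}\right) = - 283 \left(\frac{9}{2} + \frac{5}{19}\right) = \left(-283\right) \frac{181}{38} = - \frac{51223}{38}$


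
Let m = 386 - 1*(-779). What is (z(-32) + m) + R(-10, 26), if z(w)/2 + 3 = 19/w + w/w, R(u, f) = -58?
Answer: 17629/16 ≈ 1101.8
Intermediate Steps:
m = 1165 (m = 386 + 779 = 1165)
z(w) = -4 + 38/w (z(w) = -6 + 2*(19/w + w/w) = -6 + 2*(19/w + 1) = -6 + 2*(1 + 19/w) = -6 + (2 + 38/w) = -4 + 38/w)
(z(-32) + m) + R(-10, 26) = ((-4 + 38/(-32)) + 1165) - 58 = ((-4 + 38*(-1/32)) + 1165) - 58 = ((-4 - 19/16) + 1165) - 58 = (-83/16 + 1165) - 58 = 18557/16 - 58 = 17629/16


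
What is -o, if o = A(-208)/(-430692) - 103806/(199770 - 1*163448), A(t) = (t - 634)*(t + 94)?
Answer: 105690548/34306129 ≈ 3.0808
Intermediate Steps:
A(t) = (-634 + t)*(94 + t)
o = -105690548/34306129 (o = (-59596 + (-208)² - 540*(-208))/(-430692) - 103806/(199770 - 1*163448) = (-59596 + 43264 + 112320)*(-1/430692) - 103806/(199770 - 163448) = 95988*(-1/430692) - 103806/36322 = -421/1889 - 103806*1/36322 = -421/1889 - 51903/18161 = -105690548/34306129 ≈ -3.0808)
-o = -1*(-105690548/34306129) = 105690548/34306129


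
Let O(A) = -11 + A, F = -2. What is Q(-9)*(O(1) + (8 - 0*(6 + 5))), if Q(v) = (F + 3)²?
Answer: -2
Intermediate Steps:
Q(v) = 1 (Q(v) = (-2 + 3)² = 1² = 1)
Q(-9)*(O(1) + (8 - 0*(6 + 5))) = 1*((-11 + 1) + (8 - 0*(6 + 5))) = 1*(-10 + (8 - 0*11)) = 1*(-10 + (8 - 1*0)) = 1*(-10 + (8 + 0)) = 1*(-10 + 8) = 1*(-2) = -2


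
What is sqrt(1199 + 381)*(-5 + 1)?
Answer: -8*sqrt(395) ≈ -159.00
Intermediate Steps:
sqrt(1199 + 381)*(-5 + 1) = sqrt(1580)*(-4) = (2*sqrt(395))*(-4) = -8*sqrt(395)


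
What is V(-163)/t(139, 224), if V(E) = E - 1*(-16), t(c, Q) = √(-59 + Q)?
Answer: -49*√165/55 ≈ -11.444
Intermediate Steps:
V(E) = 16 + E (V(E) = E + 16 = 16 + E)
V(-163)/t(139, 224) = (16 - 163)/(√(-59 + 224)) = -147*√165/165 = -49*√165/55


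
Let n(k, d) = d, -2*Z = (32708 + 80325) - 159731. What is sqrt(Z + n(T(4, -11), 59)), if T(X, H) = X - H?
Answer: 4*sqrt(1463) ≈ 153.00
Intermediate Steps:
Z = 23349 (Z = -((32708 + 80325) - 159731)/2 = -(113033 - 159731)/2 = -1/2*(-46698) = 23349)
sqrt(Z + n(T(4, -11), 59)) = sqrt(23349 + 59) = sqrt(23408) = 4*sqrt(1463)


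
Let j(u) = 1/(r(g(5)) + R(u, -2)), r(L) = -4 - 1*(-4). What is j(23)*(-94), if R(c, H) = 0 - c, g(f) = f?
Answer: 94/23 ≈ 4.0870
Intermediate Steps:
r(L) = 0 (r(L) = -4 + 4 = 0)
R(c, H) = -c
j(u) = -1/u (j(u) = 1/(0 - u) = 1/(-u) = -1/u)
j(23)*(-94) = -1/23*(-94) = 94/23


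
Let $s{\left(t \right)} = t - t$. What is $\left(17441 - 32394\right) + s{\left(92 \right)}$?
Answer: $-14953$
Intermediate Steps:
$s{\left(t \right)} = 0$
$\left(17441 - 32394\right) + s{\left(92 \right)} = \left(17441 - 32394\right) + 0 = -14953 + 0 = -14953$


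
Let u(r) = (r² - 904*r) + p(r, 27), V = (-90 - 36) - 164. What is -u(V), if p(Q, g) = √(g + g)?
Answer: -346260 - 3*√6 ≈ -3.4627e+5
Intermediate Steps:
V = -290 (V = -126 - 164 = -290)
p(Q, g) = √2*√g (p(Q, g) = √(2*g) = √2*√g)
u(r) = r² - 904*r + 3*√6 (u(r) = (r² - 904*r) + √2*√27 = (r² - 904*r) + √2*(3*√3) = (r² - 904*r) + 3*√6 = r² - 904*r + 3*√6)
-u(V) = -((-290)² - 904*(-290) + 3*√6) = -(84100 + 262160 + 3*√6) = -(346260 + 3*√6) = -346260 - 3*√6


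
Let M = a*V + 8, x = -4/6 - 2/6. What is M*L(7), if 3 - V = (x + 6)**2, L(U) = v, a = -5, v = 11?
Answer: 1298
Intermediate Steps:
x = -1 (x = -4*1/6 - 2*1/6 = -2/3 - 1/3 = -1)
L(U) = 11
V = -22 (V = 3 - (-1 + 6)**2 = 3 - 1*5**2 = 3 - 1*25 = 3 - 25 = -22)
M = 118 (M = -5*(-22) + 8 = 110 + 8 = 118)
M*L(7) = 118*11 = 1298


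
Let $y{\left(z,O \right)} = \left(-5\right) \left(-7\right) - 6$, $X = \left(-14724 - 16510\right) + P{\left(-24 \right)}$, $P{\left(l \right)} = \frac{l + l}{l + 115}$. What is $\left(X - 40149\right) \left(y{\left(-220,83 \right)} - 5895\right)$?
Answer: $\frac{5443565038}{13} \approx 4.1874 \cdot 10^{8}$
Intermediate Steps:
$P{\left(l \right)} = \frac{2 l}{115 + l}$
$X = - \frac{2842342}{91}$ ($X = \left(-14724 - 16510\right) + 2 \left(-24\right) \frac{1}{115 - 24} = -31234 + 2 \left(-24\right) \frac{1}{91} = -31234 - \frac{48}{91} = - \frac{2842342}{91} \approx -31235.0$)
$y{\left(z,O \right)} = 29$ ($y{\left(z,O \right)} = 35 - 6 = 29$)
$\left(X - 40149\right) \left(y{\left(-220,83 \right)} - 5895\right) = \left(- \frac{2842342}{91} - 40149\right) \left(29 - 5895\right) = \left(- \frac{6495901}{91}\right) \left(-5866\right) = \frac{5443565038}{13}$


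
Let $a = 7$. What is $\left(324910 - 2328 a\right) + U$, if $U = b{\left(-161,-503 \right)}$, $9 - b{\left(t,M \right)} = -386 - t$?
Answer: $308848$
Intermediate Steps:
$b{\left(t,M \right)} = 395 + t$ ($b{\left(t,M \right)} = 9 - \left(-386 - t\right) = 9 + \left(386 + t\right) = 395 + t$)
$U = 234$ ($U = 395 - 161 = 234$)
$\left(324910 - 2328 a\right) + U = \left(324910 - 16296\right) + 234 = 308614 + 234 = 308848$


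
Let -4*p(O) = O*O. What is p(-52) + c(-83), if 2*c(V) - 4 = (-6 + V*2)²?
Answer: 14118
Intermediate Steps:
p(O) = -O²/4 (p(O) = -O*O/4 = -O²/4)
c(V) = 2 + (-6 + 2*V)²/2 (c(V) = 2 + (-6 + V*2)²/2 = 2 + (-6 + 2*V)²/2)
p(-52) + c(-83) = -¼*(-52)² + (2 + 2*(-3 - 83)²) = -¼*2704 + (2 + 2*(-86)²) = -676 + (2 + 2*7396) = -676 + (2 + 14792) = -676 + 14794 = 14118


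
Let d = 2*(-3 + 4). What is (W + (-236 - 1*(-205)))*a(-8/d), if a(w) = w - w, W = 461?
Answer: 0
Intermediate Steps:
d = 2 (d = 2*1 = 2)
a(w) = 0
(W + (-236 - 1*(-205)))*a(-8/d) = (461 + (-236 - 1*(-205)))*0 = (461 + (-236 + 205))*0 = (461 - 31)*0 = 430*0 = 0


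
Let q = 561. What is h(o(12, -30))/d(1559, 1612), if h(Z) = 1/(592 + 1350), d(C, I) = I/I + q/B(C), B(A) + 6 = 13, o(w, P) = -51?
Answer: 7/1103056 ≈ 6.3460e-6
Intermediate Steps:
B(A) = 7 (B(A) = -6 + 13 = 7)
d(C, I) = 568/7 (d(C, I) = I/I + 561/7 = 1 + 561*(⅐) = 1 + 561/7 = 568/7)
h(Z) = 1/1942
h(o(12, -30))/d(1559, 1612) = 1/(1942*(568/7)) = (1/1942)*(7/568) = 7/1103056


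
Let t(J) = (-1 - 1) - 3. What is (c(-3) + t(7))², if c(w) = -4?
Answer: 81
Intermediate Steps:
t(J) = -5 (t(J) = -2 - 3 = -5)
(c(-3) + t(7))² = (-4 - 5)² = (-9)² = 81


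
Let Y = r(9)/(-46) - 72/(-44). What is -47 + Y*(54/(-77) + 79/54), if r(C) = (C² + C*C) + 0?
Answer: -5661493/116886 ≈ -48.436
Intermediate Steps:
r(C) = 2*C² (r(C) = (C² + C²) + 0 = 2*C² + 0 = 2*C²)
Y = -477/253 (Y = (2*9²)/(-46) - 72/(-44) = (2*81)*(-1/46) - 72*(-1/44) = 162*(-1/46) + 18/11 = -81/23 + 18/11 = -477/253 ≈ -1.8854)
-47 + Y*(54/(-77) + 79/54) = -47 - 477*(54/(-77) + 79/54)/253 = -47 - 477*(54*(-1/77) + 79*(1/54))/253 = -47 - 477*(-54/77 + 79/54)/253 = -47 - 477/253*3167/4158 = -47 - 167851/116886 = -5661493/116886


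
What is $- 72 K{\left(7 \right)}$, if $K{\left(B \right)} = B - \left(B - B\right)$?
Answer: $-504$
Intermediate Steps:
$K{\left(B \right)} = B$ ($K{\left(B \right)} = B - 0 = B + 0 = B$)
$- 72 K{\left(7 \right)} = \left(-72\right) 7 = -504$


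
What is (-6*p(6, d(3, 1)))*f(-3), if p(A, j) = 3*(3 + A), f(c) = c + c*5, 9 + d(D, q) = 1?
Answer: 2916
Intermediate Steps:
d(D, q) = -8 (d(D, q) = -9 + 1 = -8)
f(c) = 6*c (f(c) = c + 5*c = 6*c)
p(A, j) = 9 + 3*A
(-6*p(6, d(3, 1)))*f(-3) = (-6*(9 + 3*6))*(6*(-3)) = -6*(9 + 18)*(-18) = -6*27*(-18) = -162*(-18) = 2916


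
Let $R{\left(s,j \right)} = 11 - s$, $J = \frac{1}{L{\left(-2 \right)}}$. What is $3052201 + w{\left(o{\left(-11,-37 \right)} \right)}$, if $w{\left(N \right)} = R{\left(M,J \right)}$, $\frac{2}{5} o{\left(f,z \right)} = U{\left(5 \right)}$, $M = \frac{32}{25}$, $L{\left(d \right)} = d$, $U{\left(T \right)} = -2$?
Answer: $\frac{76305268}{25} \approx 3.0522 \cdot 10^{6}$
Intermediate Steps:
$M = \frac{32}{25}$ ($M = 32 \cdot \frac{1}{25} = \frac{32}{25} \approx 1.28$)
$J = - \frac{1}{2}$ ($J = \frac{1}{-2} = - \frac{1}{2} \approx -0.5$)
$o{\left(f,z \right)} = -5$ ($o{\left(f,z \right)} = \frac{5}{2} \left(-2\right) = -5$)
$w{\left(N \right)} = \frac{243}{25}$ ($w{\left(N \right)} = 11 - \frac{32}{25} = \frac{243}{25}$)
$3052201 + w{\left(o{\left(-11,-37 \right)} \right)} = 3052201 + \frac{243}{25} = \frac{76305268}{25}$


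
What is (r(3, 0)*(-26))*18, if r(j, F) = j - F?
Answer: -1404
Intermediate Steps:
(r(3, 0)*(-26))*18 = ((3 - 1*0)*(-26))*18 = ((3 + 0)*(-26))*18 = (3*(-26))*18 = -78*18 = -1404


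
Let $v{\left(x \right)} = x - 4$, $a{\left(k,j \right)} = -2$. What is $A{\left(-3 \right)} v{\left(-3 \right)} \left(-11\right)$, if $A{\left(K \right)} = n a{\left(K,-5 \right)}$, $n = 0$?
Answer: $0$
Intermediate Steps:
$v{\left(x \right)} = -4 + x$ ($v{\left(x \right)} = x - 4 = -4 + x$)
$A{\left(K \right)} = 0$ ($A{\left(K \right)} = 0 \left(-2\right) = 0$)
$A{\left(-3 \right)} v{\left(-3 \right)} \left(-11\right) = 0 \left(-4 - 3\right) \left(-11\right) = 0 \left(-7\right) \left(-11\right) = 0 \left(-11\right) = 0$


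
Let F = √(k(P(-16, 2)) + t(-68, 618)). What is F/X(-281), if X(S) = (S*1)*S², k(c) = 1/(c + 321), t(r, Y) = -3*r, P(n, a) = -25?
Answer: -√4468490/3283830068 ≈ -6.4372e-7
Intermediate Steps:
k(c) = 1/(321 + c)
X(S) = S³ (X(S) = S*S² = S³)
F = √4468490/148 (F = √(1/(321 - 25) - 3*(-68)) = √(1/296 + 204) = √(60385/296) = √4468490/148 ≈ 14.283)
F/X(-281) = (√4468490/148)/((-281)³) = (√4468490/148)/(-22188041) = (√4468490/148)*(-1/22188041) = -√4468490/3283830068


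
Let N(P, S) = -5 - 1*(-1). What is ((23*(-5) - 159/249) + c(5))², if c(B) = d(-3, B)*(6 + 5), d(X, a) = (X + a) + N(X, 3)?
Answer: 130507776/6889 ≈ 18944.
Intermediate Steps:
N(P, S) = -4 (N(P, S) = -5 + 1 = -4)
d(X, a) = -4 + X + a (d(X, a) = (X + a) - 4 = -4 + X + a)
c(B) = -77 + 11*B (c(B) = (-4 - 3 + B)*(6 + 5) = (-7 + B)*11 = -77 + 11*B)
((23*(-5) - 159/249) + c(5))² = ((23*(-5) - 159/249) + (-77 + 11*5))² = ((-115 - 159*1/249) + (-77 + 55))² = ((-115 - 53/83) - 22)² = (-9598/83 - 22)² = (-11424/83)² = 130507776/6889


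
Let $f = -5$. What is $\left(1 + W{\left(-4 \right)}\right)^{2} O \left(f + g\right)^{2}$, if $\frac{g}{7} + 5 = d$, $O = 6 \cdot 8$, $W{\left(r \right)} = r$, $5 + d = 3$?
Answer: $1259712$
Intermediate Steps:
$d = -2$ ($d = -5 + 3 = -2$)
$O = 48$
$g = -49$ ($g = -35 + 7 \left(-2\right) = -35 - 14 = -49$)
$\left(1 + W{\left(-4 \right)}\right)^{2} O \left(f + g\right)^{2} = \left(1 - 4\right)^{2} \cdot 48 \left(-5 - 49\right)^{2} = \left(-3\right)^{2} \cdot 48 \left(-54\right)^{2} = 9 \cdot 48 \cdot 2916 = 432 \cdot 2916 = 1259712$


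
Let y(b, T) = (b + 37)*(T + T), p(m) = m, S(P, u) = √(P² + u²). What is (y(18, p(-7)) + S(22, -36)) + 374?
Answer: -396 + 2*√445 ≈ -353.81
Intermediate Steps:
y(b, T) = 2*T*(37 + b) (y(b, T) = (37 + b)*(2*T) = 2*T*(37 + b))
(y(18, p(-7)) + S(22, -36)) + 374 = (2*(-7)*(37 + 18) + √(22² + (-36)²)) + 374 = (2*(-7)*55 + √(484 + 1296)) + 374 = (-770 + √1780) + 374 = (-770 + 2*√445) + 374 = -396 + 2*√445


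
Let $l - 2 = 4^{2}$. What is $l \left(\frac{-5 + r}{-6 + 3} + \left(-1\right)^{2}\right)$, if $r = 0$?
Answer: $48$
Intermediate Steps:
$l = 18$ ($l = 2 + 4^{2} = 2 + 16 = 18$)
$l \left(\frac{-5 + r}{-6 + 3} + \left(-1\right)^{2}\right) = 18 \left(\frac{-5 + 0}{-6 + 3} + \left(-1\right)^{2}\right) = 18 \left(- \frac{5}{-3} + 1\right) = 18 \left(\left(-5\right) \left(- \frac{1}{3}\right) + 1\right) = 18 \left(\frac{5}{3} + 1\right) = 18 \cdot \frac{8}{3} = 48$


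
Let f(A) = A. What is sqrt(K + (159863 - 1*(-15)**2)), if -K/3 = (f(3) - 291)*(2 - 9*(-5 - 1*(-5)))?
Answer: sqrt(161366) ≈ 401.70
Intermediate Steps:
K = 1728 (K = -3*(3 - 291)*(2 - 9*(-5 - 1*(-5))) = -(-864)*(2 - 9*(-5 + 5)) = -(-864)*(2 - 9*0) = -(-864)*(2 + 0) = -(-864)*2 = -3*(-576) = 1728)
sqrt(K + (159863 - 1*(-15)**2)) = sqrt(1728 + (159863 - 1*(-15)**2)) = sqrt(1728 + (159863 - 1*225)) = sqrt(1728 + (159863 - 225)) = sqrt(1728 + 159638) = sqrt(161366)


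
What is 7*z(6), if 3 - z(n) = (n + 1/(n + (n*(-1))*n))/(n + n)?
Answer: 6307/360 ≈ 17.519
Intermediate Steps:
z(n) = 3 - (n + 1/(n - n**2))/(2*n) (z(n) = 3 - (n + 1/(n + (n*(-1))*n))/(n + n) = 3 - (n + 1/(n + (-n)*n))/(2*n) = 3 - (n + 1/(n - n**2))*1/(2*n) = 3 - (n + 1/(n - n**2))/(2*n))
7*z(6) = 7*((1/2)*(1 - 5*6**2 + 5*6**3)/(6**2*(-1 + 6))) = 7*((1/2)*(1/36)*(1 - 5*36 + 5*216)/5) = 7*((1/2)*(1/36)*(1/5)*(1 - 180 + 1080)) = 7*((1/2)*(1/36)*(1/5)*901) = 7*(901/360) = 6307/360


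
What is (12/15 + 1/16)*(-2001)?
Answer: -138069/80 ≈ -1725.9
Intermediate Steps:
(12/15 + 1/16)*(-2001) = (12*(1/15) + 1*(1/16))*(-2001) = (4/5 + 1/16)*(-2001) = (69/80)*(-2001) = -138069/80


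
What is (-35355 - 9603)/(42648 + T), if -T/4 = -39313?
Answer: -22479/99950 ≈ -0.22490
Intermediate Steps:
T = 157252 (T = -4*(-39313) = 157252)
(-35355 - 9603)/(42648 + T) = (-35355 - 9603)/(42648 + 157252) = -44958/199900 = -44958*1/199900 = -22479/99950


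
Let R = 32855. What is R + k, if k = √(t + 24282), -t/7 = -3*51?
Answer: 32855 + 9*√313 ≈ 33014.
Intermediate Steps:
t = 1071 (t = -(-21)*51 = -7*(-153) = 1071)
k = 9*√313 (k = √(1071 + 24282) = √25353 = 9*√313 ≈ 159.23)
R + k = 32855 + 9*√313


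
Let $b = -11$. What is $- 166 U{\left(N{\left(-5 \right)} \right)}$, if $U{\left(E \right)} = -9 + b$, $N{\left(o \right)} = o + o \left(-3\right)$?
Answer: $3320$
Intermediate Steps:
$N{\left(o \right)} = - 2 o$ ($N{\left(o \right)} = o - 3 o = - 2 o$)
$U{\left(E \right)} = -20$ ($U{\left(E \right)} = -9 - 11 = -20$)
$- 166 U{\left(N{\left(-5 \right)} \right)} = \left(-166\right) \left(-20\right) = 3320$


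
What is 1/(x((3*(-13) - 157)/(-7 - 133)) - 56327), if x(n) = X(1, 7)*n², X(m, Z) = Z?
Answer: -25/1407832 ≈ -1.7758e-5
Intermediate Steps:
x(n) = 7*n²
1/(x((3*(-13) - 157)/(-7 - 133)) - 56327) = 1/(7*((3*(-13) - 157)/(-7 - 133))² - 56327) = 1/(7*((-39 - 157)/(-140))² - 56327) = 1/(7*(-196*(-1/140))² - 56327) = 1/(7*(7/5)² - 56327) = 1/(7*(49/25) - 56327) = 1/(343/25 - 56327) = 1/(-1407832/25) = -25/1407832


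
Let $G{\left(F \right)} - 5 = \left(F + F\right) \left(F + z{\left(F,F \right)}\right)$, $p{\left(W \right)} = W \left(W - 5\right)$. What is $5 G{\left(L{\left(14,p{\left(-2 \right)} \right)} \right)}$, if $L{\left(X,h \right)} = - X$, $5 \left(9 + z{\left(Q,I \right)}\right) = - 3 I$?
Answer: $2069$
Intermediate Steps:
$p{\left(W \right)} = W \left(-5 + W\right)$
$z{\left(Q,I \right)} = -9 - \frac{3 I}{5}$ ($z{\left(Q,I \right)} = -9 + \frac{\left(-3\right) I}{5} = -9 - \frac{3 I}{5}$)
$G{\left(F \right)} = 5 + 2 F \left(-9 + \frac{2 F}{5}\right)$ ($G{\left(F \right)} = 5 + \left(F + F\right) \left(F - \left(9 + \frac{3 F}{5}\right)\right) = 5 + 2 F \left(-9 + \frac{2 F}{5}\right)$)
$5 G{\left(L{\left(14,p{\left(-2 \right)} \right)} \right)} = 5 \left(5 - 18 \left(\left(-1\right) 14\right) + \frac{4 \left(\left(-1\right) 14\right)^{2}}{5}\right) = 5 \left(5 - -252 + \frac{4 \left(-14\right)^{2}}{5}\right) = 5 \left(5 + 252 + \frac{4}{5} \cdot 196\right) = 5 \left(5 + 252 + \frac{784}{5}\right) = 5 \cdot \frac{2069}{5} = 2069$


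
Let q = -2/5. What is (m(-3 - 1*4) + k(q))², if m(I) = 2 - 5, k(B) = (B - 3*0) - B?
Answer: 9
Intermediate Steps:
q = -⅖ (q = -2*⅕ = -⅖ ≈ -0.40000)
k(B) = 0 (k(B) = (B + 0) - B = B - B = 0)
m(I) = -3
(m(-3 - 1*4) + k(q))² = (-3 + 0)² = (-3)² = 9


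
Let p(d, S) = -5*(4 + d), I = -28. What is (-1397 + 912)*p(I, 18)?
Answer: -58200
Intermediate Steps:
p(d, S) = -20 - 5*d
(-1397 + 912)*p(I, 18) = (-1397 + 912)*(-20 - 5*(-28)) = -485*(-20 + 140) = -485*120 = -58200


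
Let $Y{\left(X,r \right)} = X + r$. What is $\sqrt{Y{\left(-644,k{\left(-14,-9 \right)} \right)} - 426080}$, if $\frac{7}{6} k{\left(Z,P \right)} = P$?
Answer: $\frac{i \sqrt{20909854}}{7} \approx 653.25 i$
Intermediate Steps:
$k{\left(Z,P \right)} = \frac{6 P}{7}$
$\sqrt{Y{\left(-644,k{\left(-14,-9 \right)} \right)} - 426080} = \sqrt{\left(-644 + \frac{6}{7} \left(-9\right)\right) - 426080} = \sqrt{\left(-644 - \frac{54}{7}\right) - 426080} = \sqrt{- \frac{4562}{7} - 426080} = \sqrt{- \frac{2987122}{7}} = \frac{i \sqrt{20909854}}{7}$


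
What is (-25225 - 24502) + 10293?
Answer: -39434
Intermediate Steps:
(-25225 - 24502) + 10293 = -49727 + 10293 = -39434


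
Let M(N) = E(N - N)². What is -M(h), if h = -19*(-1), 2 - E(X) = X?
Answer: -4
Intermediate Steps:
E(X) = 2 - X
h = 19
M(N) = 4 (M(N) = (2 - (N - N))² = (2 - 1*0)² = (2 + 0)² = 2² = 4)
-M(h) = -1*4 = -4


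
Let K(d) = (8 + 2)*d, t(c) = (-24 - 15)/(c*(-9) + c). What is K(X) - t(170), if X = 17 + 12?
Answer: 394361/1360 ≈ 289.97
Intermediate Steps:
t(c) = 39/(8*c) (t(c) = -39/(-9*c + c) = -39*(-1/(8*c)) = -(-39)/(8*c) = 39/(8*c))
X = 29
K(d) = 10*d
K(X) - t(170) = 10*29 - 39/(8*170) = 290 - 39/(8*170) = 290 - 1*39/1360 = 290 - 39/1360 = 394361/1360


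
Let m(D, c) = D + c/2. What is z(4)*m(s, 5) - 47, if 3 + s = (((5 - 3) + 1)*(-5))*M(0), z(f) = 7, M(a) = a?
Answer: -101/2 ≈ -50.500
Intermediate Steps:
s = -3 (s = -3 + (((5 - 3) + 1)*(-5))*0 = -3 + ((2 + 1)*(-5))*0 = -3 + (3*(-5))*0 = -3 - 15*0 = -3 + 0 = -3)
m(D, c) = D + c/2 (m(D, c) = D + c*(1/2) = D + c/2)
z(4)*m(s, 5) - 47 = 7*(-3 + (1/2)*5) - 47 = 7*(-3 + 5/2) - 47 = 7*(-1/2) - 47 = -7/2 - 47 = -101/2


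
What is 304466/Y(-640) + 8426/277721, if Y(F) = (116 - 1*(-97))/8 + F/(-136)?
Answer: 11499733773282/1183369181 ≈ 9717.8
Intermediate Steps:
Y(F) = 213/8 - F/136 (Y(F) = (116 + 97)*(⅛) + F*(-1/136) = 213*(⅛) - F/136 = 213/8 - F/136)
304466/Y(-640) + 8426/277721 = 304466/(213/8 - 1/136*(-640)) + 8426/277721 = 304466/(213/8 + 80/17) + 8426*(1/277721) = 304466/(4261/136) + 8426/277721 = 304466*(136/4261) + 8426/277721 = 41407376/4261 + 8426/277721 = 11499733773282/1183369181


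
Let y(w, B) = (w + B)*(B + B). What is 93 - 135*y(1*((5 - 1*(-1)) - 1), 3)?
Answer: -6387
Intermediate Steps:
y(w, B) = 2*B*(B + w) (y(w, B) = (B + w)*(2*B) = 2*B*(B + w))
93 - 135*y(1*((5 - 1*(-1)) - 1), 3) = 93 - 270*3*(3 + 1*((5 - 1*(-1)) - 1)) = 93 - 270*3*(3 + 1*((5 + 1) - 1)) = 93 - 270*3*(3 + 1*(6 - 1)) = 93 - 270*3*(3 + 1*5) = 93 - 270*3*(3 + 5) = 93 - 270*3*8 = 93 - 135*48 = 93 - 6480 = -6387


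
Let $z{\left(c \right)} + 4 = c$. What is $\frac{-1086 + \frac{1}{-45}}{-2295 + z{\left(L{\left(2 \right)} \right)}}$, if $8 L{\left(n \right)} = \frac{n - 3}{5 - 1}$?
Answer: $\frac{1563872}{3310605} \approx 0.47238$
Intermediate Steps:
$L{\left(n \right)} = - \frac{3}{32} + \frac{n}{32}$ ($L{\left(n \right)} = \frac{\left(n - 3\right) \frac{1}{5 - 1}}{8} = \frac{\left(-3 + n\right) \frac{1}{4}}{8} = \frac{- \frac{3}{4} + \frac{n}{4}}{8} = - \frac{3}{32} + \frac{n}{32}$)
$z{\left(c \right)} = -4 + c$
$\frac{-1086 + \frac{1}{-45}}{-2295 + z{\left(L{\left(2 \right)} \right)}} = \frac{-1086 + \frac{1}{-45}}{-2295 + \left(-4 + \left(- \frac{3}{32} + \frac{1}{32} \cdot 2\right)\right)} = \frac{-1086 - \frac{1}{45}}{-2295 + \left(-4 + \left(- \frac{3}{32} + \frac{1}{16}\right)\right)} = - \frac{48871}{45 \left(-2295 - \frac{129}{32}\right)} = - \frac{48871}{45 \left(- \frac{73569}{32}\right)} = \left(- \frac{48871}{45}\right) \left(- \frac{32}{73569}\right) = \frac{1563872}{3310605}$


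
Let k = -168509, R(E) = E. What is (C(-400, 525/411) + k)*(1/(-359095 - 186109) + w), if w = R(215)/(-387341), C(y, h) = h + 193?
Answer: 2711895148784517/28931641171268 ≈ 93.735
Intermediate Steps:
C(y, h) = 193 + h
w = -215/387341 (w = 215/(-387341) = 215*(-1/387341) = -215/387341 ≈ -0.00055507)
(C(-400, 525/411) + k)*(1/(-359095 - 186109) + w) = ((193 + 525/411) - 168509)*(1/(-359095 - 186109) - 215/387341) = ((193 + 525*(1/411)) - 168509)*(1/(-545204) - 215/387341) = ((193 + 175/137) - 168509)*(-1/545204 - 215/387341) = (26616/137 - 168509)*(-117606201/211179862564) = -23059117/137*(-117606201/211179862564) = 2711895148784517/28931641171268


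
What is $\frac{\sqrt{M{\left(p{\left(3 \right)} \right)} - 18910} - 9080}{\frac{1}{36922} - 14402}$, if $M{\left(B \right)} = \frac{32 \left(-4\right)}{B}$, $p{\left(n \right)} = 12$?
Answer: $\frac{335251760}{531750643} - \frac{36922 i \sqrt{170286}}{1595251929} \approx 0.63047 - 0.0095509 i$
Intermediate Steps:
$M{\left(B \right)} = - \frac{128}{B}$
$\frac{\sqrt{M{\left(p{\left(3 \right)} \right)} - 18910} - 9080}{\frac{1}{36922} - 14402} = \frac{\sqrt{- \frac{128}{12} - 18910} - 9080}{\frac{1}{36922} - 14402} = \frac{\sqrt{\left(-128\right) \frac{1}{12} - 18910} - 9080}{\frac{1}{36922} - 14402} = \frac{\sqrt{- \frac{32}{3} - 18910} - 9080}{- \frac{531750643}{36922}} = \left(\sqrt{- \frac{56762}{3}} - 9080\right) \left(- \frac{36922}{531750643}\right) = \left(\frac{i \sqrt{170286}}{3} - 9080\right) \left(- \frac{36922}{531750643}\right) = \left(-9080 + \frac{i \sqrt{170286}}{3}\right) \left(- \frac{36922}{531750643}\right) = \frac{335251760}{531750643} - \frac{36922 i \sqrt{170286}}{1595251929}$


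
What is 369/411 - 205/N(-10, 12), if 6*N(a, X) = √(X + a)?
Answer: 123/137 - 615*√2 ≈ -868.84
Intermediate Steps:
N(a, X) = √(X + a)/6
369/411 - 205/N(-10, 12) = 369/411 - 205*6/√(12 - 10) = 369*(1/411) - 205*3*√2 = 123/137 - 615*√2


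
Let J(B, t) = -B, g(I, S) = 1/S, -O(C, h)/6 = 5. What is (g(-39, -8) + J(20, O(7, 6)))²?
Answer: 25921/64 ≈ 405.02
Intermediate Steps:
O(C, h) = -30 (O(C, h) = -6*5 = -30)
(g(-39, -8) + J(20, O(7, 6)))² = (1/(-8) - 1*20)² = (-⅛ - 20)² = (-161/8)² = 25921/64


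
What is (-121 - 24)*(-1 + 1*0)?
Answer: 145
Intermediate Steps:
(-121 - 24)*(-1 + 1*0) = -145*(-1 + 0) = -145*(-1) = 145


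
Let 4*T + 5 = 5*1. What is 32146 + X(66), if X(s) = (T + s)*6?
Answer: 32542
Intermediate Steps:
T = 0 (T = -5/4 + (5*1)/4 = -5/4 + (1/4)*5 = -5/4 + 5/4 = 0)
X(s) = 6*s (X(s) = (0 + s)*6 = s*6 = 6*s)
32146 + X(66) = 32146 + 6*66 = 32146 + 396 = 32542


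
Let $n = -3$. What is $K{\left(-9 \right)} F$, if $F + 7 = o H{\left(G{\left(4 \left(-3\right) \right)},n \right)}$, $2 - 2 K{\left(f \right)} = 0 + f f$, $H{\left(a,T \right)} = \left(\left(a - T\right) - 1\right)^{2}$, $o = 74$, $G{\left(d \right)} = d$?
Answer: $- \frac{584047}{2} \approx -2.9202 \cdot 10^{5}$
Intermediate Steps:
$H{\left(a,T \right)} = \left(-1 + a - T\right)^{2}$
$K{\left(f \right)} = 1 - \frac{f^{2}}{2}$ ($K{\left(f \right)} = 1 - \frac{0 + f f}{2} = 1 - \frac{0 + f^{2}}{2} = 1 - \frac{f^{2}}{2}$)
$F = 7393$ ($F = -7 + 74 \left(1 - 3 - 4 \left(-3\right)\right)^{2} = -7 + 74 \left(1 - 3 - -12\right)^{2} = -7 + 74 \left(1 - 3 + 12\right)^{2} = -7 + 74 \cdot 10^{2} = -7 + 74 \cdot 100 = -7 + 7400 = 7393$)
$K{\left(-9 \right)} F = \left(1 - \frac{\left(-9\right)^{2}}{2}\right) 7393 = \left(1 - \frac{81}{2}\right) 7393 = \left(- \frac{79}{2}\right) 7393 = - \frac{584047}{2}$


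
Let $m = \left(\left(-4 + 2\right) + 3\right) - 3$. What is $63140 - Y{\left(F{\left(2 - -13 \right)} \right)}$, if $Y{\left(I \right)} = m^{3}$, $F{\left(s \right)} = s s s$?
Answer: $63148$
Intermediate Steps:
$F{\left(s \right)} = s^{3}$ ($F{\left(s \right)} = s^{2} s = s^{3}$)
$m = -2$ ($m = \left(-2 + 3\right) - 3 = 1 - 3 = -2$)
$Y{\left(I \right)} = -8$ ($Y{\left(I \right)} = \left(-2\right)^{3} = -8$)
$63140 - Y{\left(F{\left(2 - -13 \right)} \right)} = 63140 - -8 = 63140 + 8 = 63148$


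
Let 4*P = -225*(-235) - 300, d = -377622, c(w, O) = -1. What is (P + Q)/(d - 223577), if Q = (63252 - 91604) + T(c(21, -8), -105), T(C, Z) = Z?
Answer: 61253/2404796 ≈ 0.025471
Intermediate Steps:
Q = -28457 (Q = (63252 - 91604) - 105 = -28352 - 105 = -28457)
P = 52575/4 (P = (-225*(-235) - 300)/4 = (52875 - 300)/4 = (¼)*52575 = 52575/4 ≈ 13144.)
(P + Q)/(d - 223577) = (52575/4 - 28457)/(-377622 - 223577) = -61253/4/(-601199) = -61253/4*(-1/601199) = 61253/2404796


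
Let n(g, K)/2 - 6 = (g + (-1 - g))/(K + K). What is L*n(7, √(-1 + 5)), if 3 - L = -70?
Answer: 1679/2 ≈ 839.50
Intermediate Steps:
L = 73 (L = 3 - 1*(-70) = 3 + 70 = 73)
n(g, K) = 12 - 1/K (n(g, K) = 12 + 2*((g + (-1 - g))/(K + K)) = 12 + 2*(-1/(2*K)) = 12 - 1/K)
L*n(7, √(-1 + 5)) = 73*(12 - 1/(√(-1 + 5))) = 73*(12 - 1/(√4)) = 73*(12 - 1/2) = 73*(12 - 1*½) = 73*(12 - ½) = 73*(23/2) = 1679/2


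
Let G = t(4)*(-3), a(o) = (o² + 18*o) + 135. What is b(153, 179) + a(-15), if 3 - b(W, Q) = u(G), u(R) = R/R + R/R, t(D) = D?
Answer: 91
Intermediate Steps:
a(o) = 135 + o² + 18*o
G = -12 (G = 4*(-3) = -12)
u(R) = 2 (u(R) = 1 + 1 = 2)
b(W, Q) = 1 (b(W, Q) = 3 - 1*2 = 3 - 2 = 1)
b(153, 179) + a(-15) = 1 + (135 + (-15)² + 18*(-15)) = 1 + (135 + 225 - 270) = 1 + 90 = 91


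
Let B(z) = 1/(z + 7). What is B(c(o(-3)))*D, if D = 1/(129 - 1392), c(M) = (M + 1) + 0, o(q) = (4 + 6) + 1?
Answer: -1/23997 ≈ -4.1672e-5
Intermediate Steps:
o(q) = 11 (o(q) = 10 + 1 = 11)
c(M) = 1 + M (c(M) = (1 + M) + 0 = 1 + M)
D = -1/1263 (D = 1/(-1263) = -1/1263 ≈ -0.00079177)
B(z) = 1/(7 + z)
B(c(o(-3)))*D = -1/1263/(7 + (1 + 11)) = -1/1263/(7 + 12) = -1/1263/19 = (1/19)*(-1/1263) = -1/23997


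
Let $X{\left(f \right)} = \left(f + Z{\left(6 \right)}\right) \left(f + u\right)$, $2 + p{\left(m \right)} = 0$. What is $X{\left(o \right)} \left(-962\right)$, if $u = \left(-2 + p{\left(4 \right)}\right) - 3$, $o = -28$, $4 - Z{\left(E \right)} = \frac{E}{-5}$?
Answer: $-767676$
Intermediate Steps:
$Z{\left(E \right)} = 4 + \frac{E}{5}$ ($Z{\left(E \right)} = 4 - \frac{E}{-5} = 4 - E \left(- \frac{1}{5}\right) = 4 - - \frac{E}{5} = 4 + \frac{E}{5}$)
$p{\left(m \right)} = -2$ ($p{\left(m \right)} = -2 + 0 = -2$)
$u = -7$ ($u = \left(-2 - 2\right) - 3 = -4 - 3 = -7$)
$X{\left(f \right)} = \left(-7 + f\right) \left(\frac{26}{5} + f\right)$ ($X{\left(f \right)} = \left(f + \left(4 + \frac{1}{5} \cdot 6\right)\right) \left(f - 7\right) = \left(f + \left(4 + \frac{6}{5}\right)\right) \left(-7 + f\right) = \left(f + \frac{26}{5}\right) \left(-7 + f\right) = \left(\frac{26}{5} + f\right) \left(-7 + f\right) = \left(-7 + f\right) \left(\frac{26}{5} + f\right)$)
$X{\left(o \right)} \left(-962\right) = \left(- \frac{182}{5} + \left(-28\right)^{2} - - \frac{252}{5}\right) \left(-962\right) = \left(- \frac{182}{5} + 784 + \frac{252}{5}\right) \left(-962\right) = 798 \left(-962\right) = -767676$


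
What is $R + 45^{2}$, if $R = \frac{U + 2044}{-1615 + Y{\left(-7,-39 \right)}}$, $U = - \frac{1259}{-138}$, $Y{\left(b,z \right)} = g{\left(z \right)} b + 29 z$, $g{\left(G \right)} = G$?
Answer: $\frac{690796519}{341274} \approx 2024.2$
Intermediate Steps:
$Y{\left(b,z \right)} = 29 z + b z$ ($Y{\left(b,z \right)} = z b + 29 z = b z + 29 z = 29 z + b z$)
$U = \frac{1259}{138}$ ($U = \left(-1259\right) \left(- \frac{1}{138}\right) = \frac{1259}{138} \approx 9.1232$)
$R = - \frac{283331}{341274}$ ($R = \frac{\frac{1259}{138} + 2044}{-1615 - 39 \left(29 - 7\right)} = \frac{283331}{138 \left(-1615 - 858\right)} = \frac{283331}{138 \left(-2473\right)} = \frac{283331}{138} \left(- \frac{1}{2473}\right) = - \frac{283331}{341274} \approx -0.83022$)
$R + 45^{2} = - \frac{283331}{341274} + 45^{2} = - \frac{283331}{341274} + 2025 = \frac{690796519}{341274}$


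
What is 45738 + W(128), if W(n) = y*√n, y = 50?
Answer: 45738 + 400*√2 ≈ 46304.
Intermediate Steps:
W(n) = 50*√n
45738 + W(128) = 45738 + 50*√128 = 45738 + 50*(8*√2) = 45738 + 400*√2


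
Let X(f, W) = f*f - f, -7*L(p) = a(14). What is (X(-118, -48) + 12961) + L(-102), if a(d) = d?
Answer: 27001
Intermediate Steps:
L(p) = -2 (L(p) = -1/7*14 = -2)
X(f, W) = f**2 - f
(X(-118, -48) + 12961) + L(-102) = (-118*(-1 - 118) + 12961) - 2 = (-118*(-119) + 12961) - 2 = (14042 + 12961) - 2 = 27003 - 2 = 27001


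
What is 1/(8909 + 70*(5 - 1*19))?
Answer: 1/7929 ≈ 0.00012612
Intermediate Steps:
1/(8909 + 70*(5 - 1*19)) = 1/(8909 + 70*(5 - 19)) = 1/(8909 + 70*(-14)) = 1/(8909 - 980) = 1/7929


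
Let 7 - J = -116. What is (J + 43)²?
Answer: 27556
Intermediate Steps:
J = 123 (J = 7 - 1*(-116) = 7 + 116 = 123)
(J + 43)² = (123 + 43)² = 166² = 27556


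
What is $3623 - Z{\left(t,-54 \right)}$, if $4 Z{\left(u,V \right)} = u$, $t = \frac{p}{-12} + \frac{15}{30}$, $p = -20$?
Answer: $\frac{86939}{24} \approx 3622.5$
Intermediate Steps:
$t = \frac{13}{6}$ ($t = - \frac{20}{-12} + \frac{15}{30} = \left(-20\right) \left(- \frac{1}{12}\right) + 15 \cdot \frac{1}{30} = \frac{5}{3} + \frac{1}{2} = \frac{13}{6} \approx 2.1667$)
$Z{\left(u,V \right)} = \frac{u}{4}$
$3623 - Z{\left(t,-54 \right)} = 3623 - \frac{1}{4} \cdot \frac{13}{6} = 3623 - \frac{13}{24} = \frac{86939}{24}$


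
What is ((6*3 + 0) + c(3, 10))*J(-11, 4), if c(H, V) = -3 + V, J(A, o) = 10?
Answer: 250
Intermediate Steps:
((6*3 + 0) + c(3, 10))*J(-11, 4) = ((6*3 + 0) + (-3 + 10))*10 = ((18 + 0) + 7)*10 = (18 + 7)*10 = 25*10 = 250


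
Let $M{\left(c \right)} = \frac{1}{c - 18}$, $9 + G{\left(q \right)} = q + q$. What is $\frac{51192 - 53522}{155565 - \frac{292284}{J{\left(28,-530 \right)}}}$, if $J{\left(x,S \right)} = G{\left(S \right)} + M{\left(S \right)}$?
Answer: $- \frac{454981430}{30430723659} \approx -0.014951$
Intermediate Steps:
$G{\left(q \right)} = -9 + 2 q$ ($G{\left(q \right)} = -9 + \left(q + q\right) = -9 + 2 q$)
$M{\left(c \right)} = \frac{1}{-18 + c}$
$J{\left(x,S \right)} = -9 + \frac{1}{-18 + S} + 2 S$ ($J{\left(x,S \right)} = \left(-9 + 2 S\right) + \frac{1}{-18 + S} = -9 + \frac{1}{-18 + S} + 2 S$)
$\frac{51192 - 53522}{155565 - \frac{292284}{J{\left(28,-530 \right)}}} = \frac{51192 - 53522}{155565 - \frac{292284}{\frac{1}{-18 - 530} \left(1 + \left(-18 - 530\right) \left(-9 + 2 \left(-530\right)\right)\right)}} = - \frac{2330}{155565 - \frac{292284}{\frac{1}{-548} \left(1 - 548 \left(-9 - 1060\right)\right)}} = - \frac{2330}{155565 - \frac{292284}{\left(- \frac{1}{548}\right) \left(1 - -585812\right)}} = - \frac{2330}{155565 - \frac{292284}{\left(- \frac{1}{548}\right) \left(1 + 585812\right)}} = - \frac{2330}{155565 - \frac{292284}{\left(- \frac{1}{548}\right) 585813}} = - \frac{2330}{155565 - \frac{292284}{- \frac{585813}{548}}} = - \frac{2330}{155565 - - \frac{53390544}{195271}} = - \frac{2330}{155565 + \frac{53390544}{195271}} = - \frac{2330}{\frac{30430723659}{195271}} = \left(-2330\right) \frac{195271}{30430723659} = - \frac{454981430}{30430723659}$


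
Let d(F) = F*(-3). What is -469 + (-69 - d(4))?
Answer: -526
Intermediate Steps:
d(F) = -3*F
-469 + (-69 - d(4)) = -469 + (-69 - (-3)*4) = -469 + (-69 - 1*(-12)) = -469 + (-69 + 12) = -469 - 57 = -526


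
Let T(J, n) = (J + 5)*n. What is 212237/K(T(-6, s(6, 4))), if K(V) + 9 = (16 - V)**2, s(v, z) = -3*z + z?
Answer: 212237/55 ≈ 3858.9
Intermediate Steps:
s(v, z) = -2*z
T(J, n) = n*(5 + J) (T(J, n) = (5 + J)*n = n*(5 + J))
K(V) = -9 + (16 - V)**2
212237/K(T(-6, s(6, 4))) = 212237/(-9 + (-16 + (-2*4)*(5 - 6))**2) = 212237/(-9 + (-16 - 8*(-1))**2) = 212237/(-9 + (-16 + 8)**2) = 212237/(-9 + (-8)**2) = 212237/(-9 + 64) = 212237/55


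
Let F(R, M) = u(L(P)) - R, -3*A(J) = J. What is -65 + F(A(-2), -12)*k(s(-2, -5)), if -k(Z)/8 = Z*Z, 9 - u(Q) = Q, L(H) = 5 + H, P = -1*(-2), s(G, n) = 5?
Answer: -995/3 ≈ -331.67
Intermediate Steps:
P = 2
A(J) = -J/3
u(Q) = 9 - Q
k(Z) = -8*Z² (k(Z) = -8*Z*Z = -8*Z²)
F(R, M) = 2 - R (F(R, M) = (9 - (5 + 2)) - R = (9 - 1*7) - R = (9 - 7) - R = 2 - R)
-65 + F(A(-2), -12)*k(s(-2, -5)) = -65 + (2 - (-1)*(-2)/3)*(-8*5²) = -65 + (2 - 1*⅔)*(-8*25) = -65 + (2 - ⅔)*(-200) = -65 + (4/3)*(-200) = -65 - 800/3 = -995/3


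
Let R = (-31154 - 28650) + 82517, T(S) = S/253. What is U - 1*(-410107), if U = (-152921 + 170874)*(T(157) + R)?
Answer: 103271497409/253 ≈ 4.0819e+8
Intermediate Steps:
T(S) = S/253 (T(S) = S*(1/253) = S/253)
R = 22713 (R = -59804 + 82517 = 22713)
U = 103167740338/253 (U = (-152921 + 170874)*((1/253)*157 + 22713) = 17953*(157/253 + 22713) = 17953*(5746546/253) = 103167740338/253 ≈ 4.0778e+8)
U - 1*(-410107) = 103167740338/253 - 1*(-410107) = 103167740338/253 + 410107 = 103271497409/253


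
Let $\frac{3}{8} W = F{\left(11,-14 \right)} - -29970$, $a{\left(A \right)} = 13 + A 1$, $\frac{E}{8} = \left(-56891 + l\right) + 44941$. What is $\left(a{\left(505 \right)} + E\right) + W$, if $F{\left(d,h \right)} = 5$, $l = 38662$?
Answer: $\frac{882442}{3} \approx 2.9415 \cdot 10^{5}$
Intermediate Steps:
$E = 213696$ ($E = 8 \left(\left(-56891 + 38662\right) + 44941\right) = 8 \left(-18229 + 44941\right) = 8 \cdot 26712 = 213696$)
$a{\left(A \right)} = 13 + A$
$W = \frac{239800}{3}$ ($W = \frac{8 \left(5 - -29970\right)}{3} = \frac{8 \left(5 + 29970\right)}{3} = \frac{8}{3} \cdot 29975 = \frac{239800}{3} \approx 79933.0$)
$\left(a{\left(505 \right)} + E\right) + W = \left(\left(13 + 505\right) + 213696\right) + \frac{239800}{3} = \left(518 + 213696\right) + \frac{239800}{3} = 214214 + \frac{239800}{3} = \frac{882442}{3}$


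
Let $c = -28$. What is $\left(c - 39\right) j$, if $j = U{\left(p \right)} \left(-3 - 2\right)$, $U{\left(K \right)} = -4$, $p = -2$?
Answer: $-1340$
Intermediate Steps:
$j = 20$ ($j = - 4 \left(-3 - 2\right) = \left(-4\right) \left(-5\right) = 20$)
$\left(c - 39\right) j = \left(-28 - 39\right) 20 = \left(-67\right) 20 = -1340$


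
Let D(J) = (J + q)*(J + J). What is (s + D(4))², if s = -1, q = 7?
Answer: 7569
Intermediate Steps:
D(J) = 2*J*(7 + J) (D(J) = (J + 7)*(J + J) = (7 + J)*(2*J) = 2*J*(7 + J))
(s + D(4))² = (-1 + 2*4*(7 + 4))² = (-1 + 2*4*11)² = (-1 + 88)² = 87² = 7569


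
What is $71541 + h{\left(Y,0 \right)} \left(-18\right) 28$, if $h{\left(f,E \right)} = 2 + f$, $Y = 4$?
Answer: $68517$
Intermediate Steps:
$71541 + h{\left(Y,0 \right)} \left(-18\right) 28 = 71541 + \left(2 + 4\right) \left(-18\right) 28 = 71541 + 6 \left(-18\right) 28 = 71541 - 3024 = 68517$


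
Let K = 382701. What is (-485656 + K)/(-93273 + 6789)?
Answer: 102955/86484 ≈ 1.1905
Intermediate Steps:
(-485656 + K)/(-93273 + 6789) = (-485656 + 382701)/(-93273 + 6789) = -102955/(-86484) = -102955*(-1/86484) = 102955/86484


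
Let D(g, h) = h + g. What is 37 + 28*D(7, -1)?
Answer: 205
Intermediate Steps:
D(g, h) = g + h
37 + 28*D(7, -1) = 37 + 28*(7 - 1) = 37 + 28*6 = 37 + 168 = 205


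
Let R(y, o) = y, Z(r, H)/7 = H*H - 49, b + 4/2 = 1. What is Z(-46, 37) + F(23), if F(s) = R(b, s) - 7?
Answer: 9232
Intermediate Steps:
b = -1 (b = -2 + 1 = -1)
Z(r, H) = -343 + 7*H² (Z(r, H) = 7*(H*H - 49) = 7*(H² - 49) = 7*(-49 + H²) = -343 + 7*H²)
F(s) = -8 (F(s) = -1 - 7 = -8)
Z(-46, 37) + F(23) = (-343 + 7*37²) - 8 = (-343 + 7*1369) - 8 = (-343 + 9583) - 8 = 9240 - 8 = 9232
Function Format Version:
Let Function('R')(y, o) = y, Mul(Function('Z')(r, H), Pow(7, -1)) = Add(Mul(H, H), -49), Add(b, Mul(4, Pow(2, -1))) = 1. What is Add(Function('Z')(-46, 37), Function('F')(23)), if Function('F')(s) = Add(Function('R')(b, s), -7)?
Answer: 9232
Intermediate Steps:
b = -1 (b = Add(-2, 1) = -1)
Function('Z')(r, H) = Add(-343, Mul(7, Pow(H, 2))) (Function('Z')(r, H) = Mul(7, Add(Mul(H, H), -49)) = Mul(7, Add(Pow(H, 2), -49)) = Mul(7, Add(-49, Pow(H, 2))) = Add(-343, Mul(7, Pow(H, 2))))
Function('F')(s) = -8 (Function('F')(s) = Add(-1, -7) = -8)
Add(Function('Z')(-46, 37), Function('F')(23)) = Add(Add(-343, Mul(7, Pow(37, 2))), -8) = Add(Add(-343, Mul(7, 1369)), -8) = Add(Add(-343, 9583), -8) = Add(9240, -8) = 9232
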